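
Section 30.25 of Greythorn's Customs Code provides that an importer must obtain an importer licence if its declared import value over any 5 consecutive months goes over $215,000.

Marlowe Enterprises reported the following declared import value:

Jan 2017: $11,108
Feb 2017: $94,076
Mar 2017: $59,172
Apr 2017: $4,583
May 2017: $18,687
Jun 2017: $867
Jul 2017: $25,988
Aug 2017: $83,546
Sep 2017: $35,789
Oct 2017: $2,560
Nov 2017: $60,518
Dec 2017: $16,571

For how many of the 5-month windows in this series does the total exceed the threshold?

Jan 2017–May 2017: $11,108 + $94,076 + $59,172 + $4,583 + $18,687 = $187,626 (under)
Feb 2017–Jun 2017: $94,076 + $59,172 + $4,583 + $18,687 + $867 = $177,385 (under)
Mar 2017–Jul 2017: $59,172 + $4,583 + $18,687 + $867 + $25,988 = $109,297 (under)
Apr 2017–Aug 2017: $4,583 + $18,687 + $867 + $25,988 + $83,546 = $133,671 (under)
May 2017–Sep 2017: $18,687 + $867 + $25,988 + $83,546 + $35,789 = $164,877 (under)
Jun 2017–Oct 2017: $867 + $25,988 + $83,546 + $35,789 + $2,560 = $148,750 (under)
Jul 2017–Nov 2017: $25,988 + $83,546 + $35,789 + $2,560 + $60,518 = $208,401 (under)
Aug 2017–Dec 2017: $83,546 + $35,789 + $2,560 + $60,518 + $16,571 = $198,984 (under)
0 windows exceed the threshold.

0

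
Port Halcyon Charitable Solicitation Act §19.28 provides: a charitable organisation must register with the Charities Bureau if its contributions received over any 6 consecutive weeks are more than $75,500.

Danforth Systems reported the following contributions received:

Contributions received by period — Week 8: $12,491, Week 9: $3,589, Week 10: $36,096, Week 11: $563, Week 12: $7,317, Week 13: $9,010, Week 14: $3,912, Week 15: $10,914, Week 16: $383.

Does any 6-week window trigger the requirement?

No

Week 8–Week 13: $12,491 + $3,589 + $36,096 + $563 + $7,317 + $9,010 = $69,066 (under)
Week 9–Week 14: $3,589 + $36,096 + $563 + $7,317 + $9,010 + $3,912 = $60,487 (under)
Week 10–Week 15: $36,096 + $563 + $7,317 + $9,010 + $3,912 + $10,914 = $67,812 (under)
Week 11–Week 16: $563 + $7,317 + $9,010 + $3,912 + $10,914 + $383 = $32,099 (under)
No window exceeds $75,500.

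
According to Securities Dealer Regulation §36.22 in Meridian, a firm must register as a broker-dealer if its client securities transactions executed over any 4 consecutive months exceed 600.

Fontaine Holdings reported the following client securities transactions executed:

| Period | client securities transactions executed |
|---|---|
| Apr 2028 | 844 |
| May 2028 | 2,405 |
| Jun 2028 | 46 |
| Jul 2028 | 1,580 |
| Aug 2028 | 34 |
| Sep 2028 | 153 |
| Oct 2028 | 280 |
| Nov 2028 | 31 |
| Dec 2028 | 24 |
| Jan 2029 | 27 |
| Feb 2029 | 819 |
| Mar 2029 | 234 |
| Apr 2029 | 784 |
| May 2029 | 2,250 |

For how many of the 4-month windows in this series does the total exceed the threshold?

Apr 2028–Jul 2028: 844 + 2,405 + 46 + 1,580 = 4,875 (over)
May 2028–Aug 2028: 2,405 + 46 + 1,580 + 34 = 4,065 (over)
Jun 2028–Sep 2028: 46 + 1,580 + 34 + 153 = 1,813 (over)
Jul 2028–Oct 2028: 1,580 + 34 + 153 + 280 = 2,047 (over)
Aug 2028–Nov 2028: 34 + 153 + 280 + 31 = 498 (under)
Sep 2028–Dec 2028: 153 + 280 + 31 + 24 = 488 (under)
Oct 2028–Jan 2029: 280 + 31 + 24 + 27 = 362 (under)
Nov 2028–Feb 2029: 31 + 24 + 27 + 819 = 901 (over)
Dec 2028–Mar 2029: 24 + 27 + 819 + 234 = 1,104 (over)
Jan 2029–Apr 2029: 27 + 819 + 234 + 784 = 1,864 (over)
Feb 2029–May 2029: 819 + 234 + 784 + 2,250 = 4,087 (over)
8 windows exceed the threshold.

8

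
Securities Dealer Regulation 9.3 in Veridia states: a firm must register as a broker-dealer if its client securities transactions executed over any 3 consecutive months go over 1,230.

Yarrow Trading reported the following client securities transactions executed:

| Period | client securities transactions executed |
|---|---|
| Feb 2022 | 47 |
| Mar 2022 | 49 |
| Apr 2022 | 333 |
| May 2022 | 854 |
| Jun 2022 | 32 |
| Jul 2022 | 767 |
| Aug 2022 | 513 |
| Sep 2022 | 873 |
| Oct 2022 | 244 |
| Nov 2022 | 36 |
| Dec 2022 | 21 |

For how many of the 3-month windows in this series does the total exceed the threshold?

5

Feb 2022–Apr 2022: 47 + 49 + 333 = 429 (under)
Mar 2022–May 2022: 49 + 333 + 854 = 1,236 (over)
Apr 2022–Jun 2022: 333 + 854 + 32 = 1,219 (under)
May 2022–Jul 2022: 854 + 32 + 767 = 1,653 (over)
Jun 2022–Aug 2022: 32 + 767 + 513 = 1,312 (over)
Jul 2022–Sep 2022: 767 + 513 + 873 = 2,153 (over)
Aug 2022–Oct 2022: 513 + 873 + 244 = 1,630 (over)
Sep 2022–Nov 2022: 873 + 244 + 36 = 1,153 (under)
Oct 2022–Dec 2022: 244 + 36 + 21 = 301 (under)
5 windows exceed the threshold.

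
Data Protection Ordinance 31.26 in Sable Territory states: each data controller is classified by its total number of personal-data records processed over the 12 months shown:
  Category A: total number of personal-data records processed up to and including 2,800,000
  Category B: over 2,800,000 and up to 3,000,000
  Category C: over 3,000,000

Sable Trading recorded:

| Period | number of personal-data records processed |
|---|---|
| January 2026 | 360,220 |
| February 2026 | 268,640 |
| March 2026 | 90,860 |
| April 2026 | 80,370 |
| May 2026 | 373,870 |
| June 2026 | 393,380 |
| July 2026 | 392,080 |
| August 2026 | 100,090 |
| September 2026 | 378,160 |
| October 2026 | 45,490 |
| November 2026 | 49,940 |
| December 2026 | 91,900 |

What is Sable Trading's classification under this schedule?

Category A

Total number of personal-data records processed: 360,220 + 268,640 + 90,860 + 80,370 + 373,870 + 393,380 + 392,080 + 100,090 + 378,160 + 45,490 + 49,940 + 91,900 = 2,625,000.
2,625,000 ≤ 2,800,000, so Category A applies.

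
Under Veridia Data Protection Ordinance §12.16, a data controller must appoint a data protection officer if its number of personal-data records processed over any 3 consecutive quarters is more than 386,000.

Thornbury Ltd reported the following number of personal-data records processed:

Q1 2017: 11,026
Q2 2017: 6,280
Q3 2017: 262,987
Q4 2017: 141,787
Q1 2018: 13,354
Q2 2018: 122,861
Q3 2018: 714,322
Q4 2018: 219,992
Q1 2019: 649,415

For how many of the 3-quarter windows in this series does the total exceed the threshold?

5

Q1 2017–Q3 2017: 11,026 + 6,280 + 262,987 = 280,293 (under)
Q2 2017–Q4 2017: 6,280 + 262,987 + 141,787 = 411,054 (over)
Q3 2017–Q1 2018: 262,987 + 141,787 + 13,354 = 418,128 (over)
Q4 2017–Q2 2018: 141,787 + 13,354 + 122,861 = 278,002 (under)
Q1 2018–Q3 2018: 13,354 + 122,861 + 714,322 = 850,537 (over)
Q2 2018–Q4 2018: 122,861 + 714,322 + 219,992 = 1,057,175 (over)
Q3 2018–Q1 2019: 714,322 + 219,992 + 649,415 = 1,583,729 (over)
5 windows exceed the threshold.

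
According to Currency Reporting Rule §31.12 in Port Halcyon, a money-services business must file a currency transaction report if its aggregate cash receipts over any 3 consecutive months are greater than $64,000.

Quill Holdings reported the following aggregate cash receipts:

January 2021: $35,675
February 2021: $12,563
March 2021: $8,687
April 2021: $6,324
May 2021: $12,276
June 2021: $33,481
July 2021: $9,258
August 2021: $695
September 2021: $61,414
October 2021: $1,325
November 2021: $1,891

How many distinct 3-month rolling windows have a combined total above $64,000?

2

January 2021–March 2021: $35,675 + $12,563 + $8,687 = $56,925 (under)
February 2021–April 2021: $12,563 + $8,687 + $6,324 = $27,574 (under)
March 2021–May 2021: $8,687 + $6,324 + $12,276 = $27,287 (under)
April 2021–June 2021: $6,324 + $12,276 + $33,481 = $52,081 (under)
May 2021–July 2021: $12,276 + $33,481 + $9,258 = $55,015 (under)
June 2021–August 2021: $33,481 + $9,258 + $695 = $43,434 (under)
July 2021–September 2021: $9,258 + $695 + $61,414 = $71,367 (over)
August 2021–October 2021: $695 + $61,414 + $1,325 = $63,434 (under)
September 2021–November 2021: $61,414 + $1,325 + $1,891 = $64,630 (over)
2 windows exceed the threshold.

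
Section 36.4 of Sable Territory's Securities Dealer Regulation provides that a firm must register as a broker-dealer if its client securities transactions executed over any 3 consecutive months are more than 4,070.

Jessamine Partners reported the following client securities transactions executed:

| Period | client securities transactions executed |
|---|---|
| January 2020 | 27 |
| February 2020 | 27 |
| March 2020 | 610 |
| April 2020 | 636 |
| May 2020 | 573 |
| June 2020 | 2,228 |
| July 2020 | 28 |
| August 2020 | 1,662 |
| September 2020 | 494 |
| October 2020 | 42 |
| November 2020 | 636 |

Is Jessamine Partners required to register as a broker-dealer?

No

January 2020–March 2020: 27 + 27 + 610 = 664 (under)
February 2020–April 2020: 27 + 610 + 636 = 1,273 (under)
March 2020–May 2020: 610 + 636 + 573 = 1,819 (under)
April 2020–June 2020: 636 + 573 + 2,228 = 3,437 (under)
May 2020–July 2020: 573 + 2,228 + 28 = 2,829 (under)
June 2020–August 2020: 2,228 + 28 + 1,662 = 3,918 (under)
July 2020–September 2020: 28 + 1,662 + 494 = 2,184 (under)
August 2020–October 2020: 1,662 + 494 + 42 = 2,198 (under)
September 2020–November 2020: 494 + 42 + 636 = 1,172 (under)
No window exceeds 4,070.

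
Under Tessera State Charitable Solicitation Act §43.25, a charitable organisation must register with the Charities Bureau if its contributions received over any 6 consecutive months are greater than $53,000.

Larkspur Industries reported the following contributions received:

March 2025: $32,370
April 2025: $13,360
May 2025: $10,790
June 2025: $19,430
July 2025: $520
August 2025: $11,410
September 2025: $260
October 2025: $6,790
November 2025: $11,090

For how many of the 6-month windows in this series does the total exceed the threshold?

March 2025–August 2025: $32,370 + $13,360 + $10,790 + $19,430 + $520 + $11,410 = $87,880 (over)
April 2025–September 2025: $13,360 + $10,790 + $19,430 + $520 + $11,410 + $260 = $55,770 (over)
May 2025–October 2025: $10,790 + $19,430 + $520 + $11,410 + $260 + $6,790 = $49,200 (under)
June 2025–November 2025: $19,430 + $520 + $11,410 + $260 + $6,790 + $11,090 = $49,500 (under)
2 windows exceed the threshold.

2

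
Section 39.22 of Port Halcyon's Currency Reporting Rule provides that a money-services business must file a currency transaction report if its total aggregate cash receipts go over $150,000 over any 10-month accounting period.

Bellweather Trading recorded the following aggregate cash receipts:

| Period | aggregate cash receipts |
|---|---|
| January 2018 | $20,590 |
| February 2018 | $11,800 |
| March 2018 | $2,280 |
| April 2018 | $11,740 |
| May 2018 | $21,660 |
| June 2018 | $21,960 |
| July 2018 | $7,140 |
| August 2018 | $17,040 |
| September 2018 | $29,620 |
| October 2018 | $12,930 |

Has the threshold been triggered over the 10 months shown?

Yes

Total aggregate cash receipts: $20,590 + $11,800 + $2,280 + $11,740 + $21,660 + $21,960 + $7,140 + $17,040 + $29,620 + $12,930 = $156,760.
$156,760 > $150,000, so the threshold is exceeded.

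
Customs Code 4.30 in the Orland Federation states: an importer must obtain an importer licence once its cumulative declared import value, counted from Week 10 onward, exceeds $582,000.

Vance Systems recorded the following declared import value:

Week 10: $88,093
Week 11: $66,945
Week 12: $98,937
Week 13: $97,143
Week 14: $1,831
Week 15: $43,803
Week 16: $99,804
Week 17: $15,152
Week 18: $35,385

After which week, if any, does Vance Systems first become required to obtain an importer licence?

Not triggered

Through Week 10: $88,093
Through Week 11: $155,038
Through Week 12: $253,975
Through Week 13: $351,118
Through Week 14: $352,949
Through Week 15: $396,752
Through Week 16: $496,556
Through Week 17: $511,708
Through Week 18: $547,093
Final cumulative total $547,093 ≤ $582,000; the threshold is never exceeded.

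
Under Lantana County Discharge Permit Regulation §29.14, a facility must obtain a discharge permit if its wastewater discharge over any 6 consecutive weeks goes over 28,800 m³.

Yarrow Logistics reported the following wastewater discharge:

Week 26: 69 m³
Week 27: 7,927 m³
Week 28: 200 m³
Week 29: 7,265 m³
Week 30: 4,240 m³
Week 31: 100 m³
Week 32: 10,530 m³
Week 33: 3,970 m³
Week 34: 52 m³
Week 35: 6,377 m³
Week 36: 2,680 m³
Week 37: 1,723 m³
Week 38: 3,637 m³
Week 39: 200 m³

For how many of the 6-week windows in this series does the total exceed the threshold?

1

Week 26–Week 31: 69 m³ + 7,927 m³ + 200 m³ + 7,265 m³ + 4,240 m³ + 100 m³ = 19,801 m³ (under)
Week 27–Week 32: 7,927 m³ + 200 m³ + 7,265 m³ + 4,240 m³ + 100 m³ + 10,530 m³ = 30,262 m³ (over)
Week 28–Week 33: 200 m³ + 7,265 m³ + 4,240 m³ + 100 m³ + 10,530 m³ + 3,970 m³ = 26,305 m³ (under)
Week 29–Week 34: 7,265 m³ + 4,240 m³ + 100 m³ + 10,530 m³ + 3,970 m³ + 52 m³ = 26,157 m³ (under)
Week 30–Week 35: 4,240 m³ + 100 m³ + 10,530 m³ + 3,970 m³ + 52 m³ + 6,377 m³ = 25,269 m³ (under)
Week 31–Week 36: 100 m³ + 10,530 m³ + 3,970 m³ + 52 m³ + 6,377 m³ + 2,680 m³ = 23,709 m³ (under)
Week 32–Week 37: 10,530 m³ + 3,970 m³ + 52 m³ + 6,377 m³ + 2,680 m³ + 1,723 m³ = 25,332 m³ (under)
Week 33–Week 38: 3,970 m³ + 52 m³ + 6,377 m³ + 2,680 m³ + 1,723 m³ + 3,637 m³ = 18,439 m³ (under)
Week 34–Week 39: 52 m³ + 6,377 m³ + 2,680 m³ + 1,723 m³ + 3,637 m³ + 200 m³ = 14,669 m³ (under)
1 window exceeds the threshold.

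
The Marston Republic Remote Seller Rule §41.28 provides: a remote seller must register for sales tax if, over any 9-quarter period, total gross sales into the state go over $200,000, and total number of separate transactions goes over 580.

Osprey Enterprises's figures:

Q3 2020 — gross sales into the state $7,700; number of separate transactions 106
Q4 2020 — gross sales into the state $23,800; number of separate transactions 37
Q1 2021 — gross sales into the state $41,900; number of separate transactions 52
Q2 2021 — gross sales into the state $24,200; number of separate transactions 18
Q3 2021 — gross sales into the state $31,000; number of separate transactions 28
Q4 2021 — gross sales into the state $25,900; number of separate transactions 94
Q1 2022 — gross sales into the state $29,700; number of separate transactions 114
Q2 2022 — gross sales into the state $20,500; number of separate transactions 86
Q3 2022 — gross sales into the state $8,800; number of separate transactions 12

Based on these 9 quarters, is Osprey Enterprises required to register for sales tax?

Total gross sales into the state: $7,700 + $23,800 + $41,900 + $24,200 + $31,000 + $25,900 + $29,700 + $20,500 + $8,800 = $213,500 (> $200,000).
Total number of separate transactions: 106 + 37 + 52 + 18 + 28 + 94 + 114 + 86 + 12 = 547 (≤ 580).
The test is 'and': the rule requires both, and at least one is not exceeded.

No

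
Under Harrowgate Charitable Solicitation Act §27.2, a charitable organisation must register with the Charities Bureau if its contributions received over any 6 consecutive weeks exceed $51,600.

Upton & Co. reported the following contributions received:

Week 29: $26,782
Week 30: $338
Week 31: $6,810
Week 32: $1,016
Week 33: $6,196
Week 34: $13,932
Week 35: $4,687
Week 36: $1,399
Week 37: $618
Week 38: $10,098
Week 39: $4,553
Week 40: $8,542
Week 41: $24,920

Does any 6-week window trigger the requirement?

Yes

Week 29–Week 34: $26,782 + $338 + $6,810 + $1,016 + $6,196 + $13,932 = $55,074 (over)
Week 30–Week 35: $338 + $6,810 + $1,016 + $6,196 + $13,932 + $4,687 = $32,979 (under)
Week 31–Week 36: $6,810 + $1,016 + $6,196 + $13,932 + $4,687 + $1,399 = $34,040 (under)
Week 32–Week 37: $1,016 + $6,196 + $13,932 + $4,687 + $1,399 + $618 = $27,848 (under)
Week 33–Week 38: $6,196 + $13,932 + $4,687 + $1,399 + $618 + $10,098 = $36,930 (under)
Week 34–Week 39: $13,932 + $4,687 + $1,399 + $618 + $10,098 + $4,553 = $35,287 (under)
Week 35–Week 40: $4,687 + $1,399 + $618 + $10,098 + $4,553 + $8,542 = $29,897 (under)
Week 36–Week 41: $1,399 + $618 + $10,098 + $4,553 + $8,542 + $24,920 = $50,130 (under)
At least one window exceeds $51,600.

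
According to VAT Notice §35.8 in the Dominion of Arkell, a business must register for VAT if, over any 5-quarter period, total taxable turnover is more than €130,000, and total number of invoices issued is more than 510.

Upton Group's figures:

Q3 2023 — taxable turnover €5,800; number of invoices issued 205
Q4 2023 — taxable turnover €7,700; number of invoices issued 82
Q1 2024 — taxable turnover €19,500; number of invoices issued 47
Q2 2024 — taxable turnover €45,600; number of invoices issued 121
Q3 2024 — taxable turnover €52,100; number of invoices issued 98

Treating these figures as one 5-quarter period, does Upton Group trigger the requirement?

Yes

Total taxable turnover: €5,800 + €7,700 + €19,500 + €45,600 + €52,100 = €130,700 (> €130,000).
Total number of invoices issued: 205 + 82 + 47 + 121 + 98 = 553 (> 510).
The test is 'and': both thresholds are exceeded.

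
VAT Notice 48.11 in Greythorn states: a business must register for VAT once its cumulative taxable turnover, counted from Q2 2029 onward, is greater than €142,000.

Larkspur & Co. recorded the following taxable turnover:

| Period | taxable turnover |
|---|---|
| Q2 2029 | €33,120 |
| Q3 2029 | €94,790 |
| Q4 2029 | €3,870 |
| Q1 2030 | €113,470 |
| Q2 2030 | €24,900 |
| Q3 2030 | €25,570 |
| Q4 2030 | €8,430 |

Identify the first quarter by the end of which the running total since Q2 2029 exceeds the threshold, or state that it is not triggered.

Q1 2030

Through Q2 2029: €33,120
Through Q3 2029: €127,910
Through Q4 2029: €131,780
Through Q1 2030: €245,250 ← exceeds threshold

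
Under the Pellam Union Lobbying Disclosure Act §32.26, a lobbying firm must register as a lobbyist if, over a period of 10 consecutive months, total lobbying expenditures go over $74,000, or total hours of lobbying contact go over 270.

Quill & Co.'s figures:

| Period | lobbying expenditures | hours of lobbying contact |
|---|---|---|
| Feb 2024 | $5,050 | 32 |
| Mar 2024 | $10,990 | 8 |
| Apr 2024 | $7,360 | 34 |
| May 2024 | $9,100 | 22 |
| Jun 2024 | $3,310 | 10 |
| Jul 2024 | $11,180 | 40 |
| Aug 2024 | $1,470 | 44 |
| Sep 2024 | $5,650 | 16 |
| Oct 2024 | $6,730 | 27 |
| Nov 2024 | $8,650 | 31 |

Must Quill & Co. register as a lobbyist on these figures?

Total lobbying expenditures: $5,050 + $10,990 + $7,360 + $9,100 + $3,310 + $11,180 + $1,470 + $5,650 + $6,730 + $8,650 = $69,490 (≤ $74,000).
Total hours of lobbying contact: 32 + 8 + 34 + 22 + 10 + 40 + 44 + 16 + 27 + 31 = 264 (≤ 270).
The test is 'or': neither threshold is exceeded.

No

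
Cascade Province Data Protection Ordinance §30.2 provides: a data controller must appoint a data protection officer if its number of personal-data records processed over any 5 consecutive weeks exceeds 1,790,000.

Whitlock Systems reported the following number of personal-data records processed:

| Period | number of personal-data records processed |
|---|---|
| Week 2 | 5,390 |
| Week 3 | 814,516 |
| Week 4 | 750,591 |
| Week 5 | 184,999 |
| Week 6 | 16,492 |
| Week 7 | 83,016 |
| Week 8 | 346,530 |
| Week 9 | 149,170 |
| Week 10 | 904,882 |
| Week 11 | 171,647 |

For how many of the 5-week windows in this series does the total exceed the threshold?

1

Week 2–Week 6: 5,390 + 814,516 + 750,591 + 184,999 + 16,492 = 1,771,988 (under)
Week 3–Week 7: 814,516 + 750,591 + 184,999 + 16,492 + 83,016 = 1,849,614 (over)
Week 4–Week 8: 750,591 + 184,999 + 16,492 + 83,016 + 346,530 = 1,381,628 (under)
Week 5–Week 9: 184,999 + 16,492 + 83,016 + 346,530 + 149,170 = 780,207 (under)
Week 6–Week 10: 16,492 + 83,016 + 346,530 + 149,170 + 904,882 = 1,500,090 (under)
Week 7–Week 11: 83,016 + 346,530 + 149,170 + 904,882 + 171,647 = 1,655,245 (under)
1 window exceeds the threshold.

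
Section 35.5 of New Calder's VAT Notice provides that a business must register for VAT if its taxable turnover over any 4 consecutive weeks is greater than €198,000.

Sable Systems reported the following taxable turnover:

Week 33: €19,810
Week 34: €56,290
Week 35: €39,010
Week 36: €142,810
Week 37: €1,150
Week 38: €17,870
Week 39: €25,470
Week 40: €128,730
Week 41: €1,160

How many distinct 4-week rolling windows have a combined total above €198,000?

3

Week 33–Week 36: €19,810 + €56,290 + €39,010 + €142,810 = €257,920 (over)
Week 34–Week 37: €56,290 + €39,010 + €142,810 + €1,150 = €239,260 (over)
Week 35–Week 38: €39,010 + €142,810 + €1,150 + €17,870 = €200,840 (over)
Week 36–Week 39: €142,810 + €1,150 + €17,870 + €25,470 = €187,300 (under)
Week 37–Week 40: €1,150 + €17,870 + €25,470 + €128,730 = €173,220 (under)
Week 38–Week 41: €17,870 + €25,470 + €128,730 + €1,160 = €173,230 (under)
3 windows exceed the threshold.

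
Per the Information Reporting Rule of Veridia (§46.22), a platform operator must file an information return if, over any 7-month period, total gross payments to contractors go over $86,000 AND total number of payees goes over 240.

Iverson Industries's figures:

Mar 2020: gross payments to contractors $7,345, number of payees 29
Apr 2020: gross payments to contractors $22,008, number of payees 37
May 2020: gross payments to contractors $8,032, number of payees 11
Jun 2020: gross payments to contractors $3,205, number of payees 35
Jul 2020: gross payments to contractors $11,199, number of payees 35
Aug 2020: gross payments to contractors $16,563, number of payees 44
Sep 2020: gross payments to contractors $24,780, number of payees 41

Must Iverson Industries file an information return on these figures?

Total gross payments to contractors: $7,345 + $22,008 + $8,032 + $3,205 + $11,199 + $16,563 + $24,780 = $93,132 (> $86,000).
Total number of payees: 29 + 37 + 11 + 35 + 35 + 44 + 41 = 232 (≤ 240).
The test is 'and': the rule requires both, and at least one is not exceeded.

No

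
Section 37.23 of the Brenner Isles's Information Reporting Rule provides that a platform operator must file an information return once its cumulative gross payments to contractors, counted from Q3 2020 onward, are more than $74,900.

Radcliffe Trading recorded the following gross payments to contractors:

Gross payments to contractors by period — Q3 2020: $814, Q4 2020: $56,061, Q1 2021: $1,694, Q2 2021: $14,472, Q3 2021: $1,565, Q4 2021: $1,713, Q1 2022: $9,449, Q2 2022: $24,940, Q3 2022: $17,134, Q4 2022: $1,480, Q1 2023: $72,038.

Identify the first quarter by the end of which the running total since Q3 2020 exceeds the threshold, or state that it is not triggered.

Through Q3 2020: $814
Through Q4 2020: $56,875
Through Q1 2021: $58,569
Through Q2 2021: $73,041
Through Q3 2021: $74,606
Through Q4 2021: $76,319 ← exceeds threshold

Q4 2021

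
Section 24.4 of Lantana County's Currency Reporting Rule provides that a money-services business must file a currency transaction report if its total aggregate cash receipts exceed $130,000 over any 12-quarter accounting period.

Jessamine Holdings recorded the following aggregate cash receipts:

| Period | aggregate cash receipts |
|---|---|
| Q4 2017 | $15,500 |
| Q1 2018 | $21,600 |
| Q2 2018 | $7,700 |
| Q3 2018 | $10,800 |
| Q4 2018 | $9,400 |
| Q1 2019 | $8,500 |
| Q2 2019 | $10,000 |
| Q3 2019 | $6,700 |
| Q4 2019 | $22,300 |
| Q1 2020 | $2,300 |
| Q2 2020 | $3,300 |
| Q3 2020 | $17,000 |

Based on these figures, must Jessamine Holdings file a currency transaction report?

Total aggregate cash receipts: $15,500 + $21,600 + $7,700 + $10,800 + $9,400 + $8,500 + $10,000 + $6,700 + $22,300 + $2,300 + $3,300 + $17,000 = $135,100.
$135,100 > $130,000, so the threshold is exceeded.

Yes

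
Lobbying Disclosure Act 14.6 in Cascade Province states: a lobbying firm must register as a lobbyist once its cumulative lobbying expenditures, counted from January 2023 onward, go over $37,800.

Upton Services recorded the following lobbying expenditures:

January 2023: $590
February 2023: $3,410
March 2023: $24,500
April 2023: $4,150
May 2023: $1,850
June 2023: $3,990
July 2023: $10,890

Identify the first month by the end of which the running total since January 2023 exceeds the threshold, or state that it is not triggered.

June 2023

Through January 2023: $590
Through February 2023: $4,000
Through March 2023: $28,500
Through April 2023: $32,650
Through May 2023: $34,500
Through June 2023: $38,490 ← exceeds threshold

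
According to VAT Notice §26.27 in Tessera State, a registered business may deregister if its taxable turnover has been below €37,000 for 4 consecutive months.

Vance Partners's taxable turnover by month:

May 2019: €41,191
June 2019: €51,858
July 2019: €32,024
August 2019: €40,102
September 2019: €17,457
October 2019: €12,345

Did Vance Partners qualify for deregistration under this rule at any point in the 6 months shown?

Months below €37,000: July 2019, September 2019, October 2019.
Longest run of consecutive months below the threshold: 2.
2 < 4, so Vance Partners never became eligible.

No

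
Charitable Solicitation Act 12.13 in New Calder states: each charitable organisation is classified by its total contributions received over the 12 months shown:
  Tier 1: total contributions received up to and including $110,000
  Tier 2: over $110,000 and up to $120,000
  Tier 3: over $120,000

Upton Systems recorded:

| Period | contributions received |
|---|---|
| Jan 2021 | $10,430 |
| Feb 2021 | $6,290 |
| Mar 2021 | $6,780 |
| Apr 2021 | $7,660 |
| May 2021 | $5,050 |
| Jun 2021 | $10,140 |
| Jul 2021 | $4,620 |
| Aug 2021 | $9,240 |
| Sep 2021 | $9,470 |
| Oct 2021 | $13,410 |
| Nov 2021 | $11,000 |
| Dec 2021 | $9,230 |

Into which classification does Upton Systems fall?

Total contributions received: $10,430 + $6,290 + $6,780 + $7,660 + $5,050 + $10,140 + $4,620 + $9,240 + $9,470 + $13,410 + $11,000 + $9,230 = $103,320.
$103,320 ≤ $110,000, so Tier 1 applies.

Tier 1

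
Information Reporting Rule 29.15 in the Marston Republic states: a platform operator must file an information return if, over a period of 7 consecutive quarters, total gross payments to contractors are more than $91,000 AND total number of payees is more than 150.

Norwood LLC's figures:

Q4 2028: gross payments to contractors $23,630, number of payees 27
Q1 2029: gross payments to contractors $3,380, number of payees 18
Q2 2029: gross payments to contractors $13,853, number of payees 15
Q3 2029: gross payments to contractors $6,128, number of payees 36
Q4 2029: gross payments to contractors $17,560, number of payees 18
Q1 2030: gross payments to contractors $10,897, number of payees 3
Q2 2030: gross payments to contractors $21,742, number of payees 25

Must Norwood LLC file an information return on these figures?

Total gross payments to contractors: $23,630 + $3,380 + $13,853 + $6,128 + $17,560 + $10,897 + $21,742 = $97,190 (> $91,000).
Total number of payees: 27 + 18 + 15 + 36 + 18 + 3 + 25 = 142 (≤ 150).
The test is 'and': the rule requires both, and at least one is not exceeded.

No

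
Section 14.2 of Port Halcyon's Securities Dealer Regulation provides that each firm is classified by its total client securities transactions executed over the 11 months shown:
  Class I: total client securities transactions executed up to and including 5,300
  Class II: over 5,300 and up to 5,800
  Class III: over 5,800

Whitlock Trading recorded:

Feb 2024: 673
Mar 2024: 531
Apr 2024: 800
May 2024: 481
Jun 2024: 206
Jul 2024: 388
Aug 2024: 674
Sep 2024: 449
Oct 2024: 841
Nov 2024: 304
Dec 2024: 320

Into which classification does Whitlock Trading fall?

Class II

Total client securities transactions executed: 673 + 531 + 800 + 481 + 206 + 388 + 674 + 449 + 841 + 304 + 320 = 5,667.
5,300 < 5,667 ≤ 5,800, so Class II applies.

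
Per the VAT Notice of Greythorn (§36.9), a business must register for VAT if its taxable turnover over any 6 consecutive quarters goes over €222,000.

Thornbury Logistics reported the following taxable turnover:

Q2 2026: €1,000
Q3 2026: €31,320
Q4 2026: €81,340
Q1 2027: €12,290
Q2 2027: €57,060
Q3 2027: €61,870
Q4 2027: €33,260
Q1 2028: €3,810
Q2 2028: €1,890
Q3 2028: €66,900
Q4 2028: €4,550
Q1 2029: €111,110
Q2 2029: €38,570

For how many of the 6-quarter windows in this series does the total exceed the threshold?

Q2 2026–Q3 2027: €1,000 + €31,320 + €81,340 + €12,290 + €57,060 + €61,870 = €244,880 (over)
Q3 2026–Q4 2027: €31,320 + €81,340 + €12,290 + €57,060 + €61,870 + €33,260 = €277,140 (over)
Q4 2026–Q1 2028: €81,340 + €12,290 + €57,060 + €61,870 + €33,260 + €3,810 = €249,630 (over)
Q1 2027–Q2 2028: €12,290 + €57,060 + €61,870 + €33,260 + €3,810 + €1,890 = €170,180 (under)
Q2 2027–Q3 2028: €57,060 + €61,870 + €33,260 + €3,810 + €1,890 + €66,900 = €224,790 (over)
Q3 2027–Q4 2028: €61,870 + €33,260 + €3,810 + €1,890 + €66,900 + €4,550 = €172,280 (under)
Q4 2027–Q1 2029: €33,260 + €3,810 + €1,890 + €66,900 + €4,550 + €111,110 = €221,520 (under)
Q1 2028–Q2 2029: €3,810 + €1,890 + €66,900 + €4,550 + €111,110 + €38,570 = €226,830 (over)
5 windows exceed the threshold.

5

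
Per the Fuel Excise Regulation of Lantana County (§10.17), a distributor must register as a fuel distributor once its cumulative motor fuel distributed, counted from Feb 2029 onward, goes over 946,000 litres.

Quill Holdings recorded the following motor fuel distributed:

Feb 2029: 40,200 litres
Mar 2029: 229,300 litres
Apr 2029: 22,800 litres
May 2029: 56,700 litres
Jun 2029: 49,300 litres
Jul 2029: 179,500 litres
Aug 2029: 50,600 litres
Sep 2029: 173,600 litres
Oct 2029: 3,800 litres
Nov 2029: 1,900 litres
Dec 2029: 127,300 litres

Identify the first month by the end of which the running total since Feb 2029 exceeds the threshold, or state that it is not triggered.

Through Feb 2029: 40,200 litres
Through Mar 2029: 269,500 litres
Through Apr 2029: 292,300 litres
Through May 2029: 349,000 litres
Through Jun 2029: 398,300 litres
Through Jul 2029: 577,800 litres
Through Aug 2029: 628,400 litres
Through Sep 2029: 802,000 litres
Through Oct 2029: 805,800 litres
Through Nov 2029: 807,700 litres
Through Dec 2029: 935,000 litres
Final cumulative total 935,000 litres ≤ 946,000 litres; the threshold is never exceeded.

Not triggered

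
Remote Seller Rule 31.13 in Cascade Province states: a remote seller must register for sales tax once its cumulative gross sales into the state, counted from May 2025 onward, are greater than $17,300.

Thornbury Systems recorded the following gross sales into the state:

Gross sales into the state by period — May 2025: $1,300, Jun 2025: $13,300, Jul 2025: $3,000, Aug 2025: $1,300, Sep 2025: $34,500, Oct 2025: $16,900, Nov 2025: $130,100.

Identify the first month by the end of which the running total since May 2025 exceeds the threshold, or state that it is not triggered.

Jul 2025

Through May 2025: $1,300
Through Jun 2025: $14,600
Through Jul 2025: $17,600 ← exceeds threshold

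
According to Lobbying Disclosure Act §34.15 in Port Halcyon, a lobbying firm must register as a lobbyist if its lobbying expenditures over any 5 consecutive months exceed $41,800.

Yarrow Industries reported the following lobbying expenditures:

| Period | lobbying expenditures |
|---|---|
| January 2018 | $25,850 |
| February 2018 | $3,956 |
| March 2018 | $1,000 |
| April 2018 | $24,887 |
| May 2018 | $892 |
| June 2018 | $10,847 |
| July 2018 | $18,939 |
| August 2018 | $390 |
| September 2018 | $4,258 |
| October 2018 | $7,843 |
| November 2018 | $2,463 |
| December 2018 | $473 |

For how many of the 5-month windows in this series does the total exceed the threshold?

4

January 2018–May 2018: $25,850 + $3,956 + $1,000 + $24,887 + $892 = $56,585 (over)
February 2018–June 2018: $3,956 + $1,000 + $24,887 + $892 + $10,847 = $41,582 (under)
March 2018–July 2018: $1,000 + $24,887 + $892 + $10,847 + $18,939 = $56,565 (over)
April 2018–August 2018: $24,887 + $892 + $10,847 + $18,939 + $390 = $55,955 (over)
May 2018–September 2018: $892 + $10,847 + $18,939 + $390 + $4,258 = $35,326 (under)
June 2018–October 2018: $10,847 + $18,939 + $390 + $4,258 + $7,843 = $42,277 (over)
July 2018–November 2018: $18,939 + $390 + $4,258 + $7,843 + $2,463 = $33,893 (under)
August 2018–December 2018: $390 + $4,258 + $7,843 + $2,463 + $473 = $15,427 (under)
4 windows exceed the threshold.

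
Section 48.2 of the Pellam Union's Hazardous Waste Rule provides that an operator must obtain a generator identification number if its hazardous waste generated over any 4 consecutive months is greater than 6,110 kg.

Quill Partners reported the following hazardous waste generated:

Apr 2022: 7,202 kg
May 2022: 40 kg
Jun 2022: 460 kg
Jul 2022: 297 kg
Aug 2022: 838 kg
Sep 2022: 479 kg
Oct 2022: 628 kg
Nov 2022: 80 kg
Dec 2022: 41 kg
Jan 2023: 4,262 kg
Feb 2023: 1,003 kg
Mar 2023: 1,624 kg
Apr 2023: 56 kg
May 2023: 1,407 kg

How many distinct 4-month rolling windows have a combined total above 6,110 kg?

3

Apr 2022–Jul 2022: 7,202 kg + 40 kg + 460 kg + 297 kg = 7,999 kg (over)
May 2022–Aug 2022: 40 kg + 460 kg + 297 kg + 838 kg = 1,635 kg (under)
Jun 2022–Sep 2022: 460 kg + 297 kg + 838 kg + 479 kg = 2,074 kg (under)
Jul 2022–Oct 2022: 297 kg + 838 kg + 479 kg + 628 kg = 2,242 kg (under)
Aug 2022–Nov 2022: 838 kg + 479 kg + 628 kg + 80 kg = 2,025 kg (under)
Sep 2022–Dec 2022: 479 kg + 628 kg + 80 kg + 41 kg = 1,228 kg (under)
Oct 2022–Jan 2023: 628 kg + 80 kg + 41 kg + 4,262 kg = 5,011 kg (under)
Nov 2022–Feb 2023: 80 kg + 41 kg + 4,262 kg + 1,003 kg = 5,386 kg (under)
Dec 2022–Mar 2023: 41 kg + 4,262 kg + 1,003 kg + 1,624 kg = 6,930 kg (over)
Jan 2023–Apr 2023: 4,262 kg + 1,003 kg + 1,624 kg + 56 kg = 6,945 kg (over)
Feb 2023–May 2023: 1,003 kg + 1,624 kg + 56 kg + 1,407 kg = 4,090 kg (under)
3 windows exceed the threshold.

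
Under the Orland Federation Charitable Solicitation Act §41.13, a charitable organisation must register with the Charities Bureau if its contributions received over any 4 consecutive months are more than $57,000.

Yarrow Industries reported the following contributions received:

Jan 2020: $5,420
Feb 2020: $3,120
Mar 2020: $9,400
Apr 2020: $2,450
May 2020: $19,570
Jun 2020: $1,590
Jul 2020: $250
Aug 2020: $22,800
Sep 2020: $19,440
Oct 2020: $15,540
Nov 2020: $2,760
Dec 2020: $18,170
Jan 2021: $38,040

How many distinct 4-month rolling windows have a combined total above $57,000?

3

Jan 2020–Apr 2020: $5,420 + $3,120 + $9,400 + $2,450 = $20,390 (under)
Feb 2020–May 2020: $3,120 + $9,400 + $2,450 + $19,570 = $34,540 (under)
Mar 2020–Jun 2020: $9,400 + $2,450 + $19,570 + $1,590 = $33,010 (under)
Apr 2020–Jul 2020: $2,450 + $19,570 + $1,590 + $250 = $23,860 (under)
May 2020–Aug 2020: $19,570 + $1,590 + $250 + $22,800 = $44,210 (under)
Jun 2020–Sep 2020: $1,590 + $250 + $22,800 + $19,440 = $44,080 (under)
Jul 2020–Oct 2020: $250 + $22,800 + $19,440 + $15,540 = $58,030 (over)
Aug 2020–Nov 2020: $22,800 + $19,440 + $15,540 + $2,760 = $60,540 (over)
Sep 2020–Dec 2020: $19,440 + $15,540 + $2,760 + $18,170 = $55,910 (under)
Oct 2020–Jan 2021: $15,540 + $2,760 + $18,170 + $38,040 = $74,510 (over)
3 windows exceed the threshold.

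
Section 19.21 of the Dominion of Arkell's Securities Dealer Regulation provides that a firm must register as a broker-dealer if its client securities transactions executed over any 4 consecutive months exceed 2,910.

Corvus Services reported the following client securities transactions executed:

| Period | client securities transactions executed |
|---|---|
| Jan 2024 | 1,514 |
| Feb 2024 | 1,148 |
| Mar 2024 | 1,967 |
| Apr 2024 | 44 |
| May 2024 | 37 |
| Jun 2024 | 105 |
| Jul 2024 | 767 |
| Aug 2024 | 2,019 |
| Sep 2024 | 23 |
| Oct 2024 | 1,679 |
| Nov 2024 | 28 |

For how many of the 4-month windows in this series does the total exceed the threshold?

6

Jan 2024–Apr 2024: 1,514 + 1,148 + 1,967 + 44 = 4,673 (over)
Feb 2024–May 2024: 1,148 + 1,967 + 44 + 37 = 3,196 (over)
Mar 2024–Jun 2024: 1,967 + 44 + 37 + 105 = 2,153 (under)
Apr 2024–Jul 2024: 44 + 37 + 105 + 767 = 953 (under)
May 2024–Aug 2024: 37 + 105 + 767 + 2,019 = 2,928 (over)
Jun 2024–Sep 2024: 105 + 767 + 2,019 + 23 = 2,914 (over)
Jul 2024–Oct 2024: 767 + 2,019 + 23 + 1,679 = 4,488 (over)
Aug 2024–Nov 2024: 2,019 + 23 + 1,679 + 28 = 3,749 (over)
6 windows exceed the threshold.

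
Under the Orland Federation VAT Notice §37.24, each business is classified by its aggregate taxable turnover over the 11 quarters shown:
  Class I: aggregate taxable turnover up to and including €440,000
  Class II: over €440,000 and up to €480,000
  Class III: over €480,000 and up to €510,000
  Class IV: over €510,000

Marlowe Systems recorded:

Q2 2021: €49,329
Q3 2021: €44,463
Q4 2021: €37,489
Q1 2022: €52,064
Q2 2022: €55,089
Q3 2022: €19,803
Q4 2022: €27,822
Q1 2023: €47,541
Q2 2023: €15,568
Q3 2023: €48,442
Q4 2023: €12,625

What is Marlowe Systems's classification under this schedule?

Aggregate taxable turnover: €49,329 + €44,463 + €37,489 + €52,064 + €55,089 + €19,803 + €27,822 + €47,541 + €15,568 + €48,442 + €12,625 = €410,235.
€410,235 ≤ €440,000, so Class I applies.

Class I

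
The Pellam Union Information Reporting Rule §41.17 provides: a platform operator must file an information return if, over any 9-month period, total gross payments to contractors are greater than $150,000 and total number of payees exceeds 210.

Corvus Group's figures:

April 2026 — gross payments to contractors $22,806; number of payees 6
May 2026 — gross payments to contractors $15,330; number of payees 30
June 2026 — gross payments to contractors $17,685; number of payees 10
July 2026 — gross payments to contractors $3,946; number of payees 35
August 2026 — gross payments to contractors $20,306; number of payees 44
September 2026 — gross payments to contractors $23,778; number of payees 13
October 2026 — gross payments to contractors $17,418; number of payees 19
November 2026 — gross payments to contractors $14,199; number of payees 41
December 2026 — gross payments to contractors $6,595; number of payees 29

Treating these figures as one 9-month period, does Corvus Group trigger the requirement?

Total gross payments to contractors: $22,806 + $15,330 + $17,685 + $3,946 + $20,306 + $23,778 + $17,418 + $14,199 + $6,595 = $142,063 (≤ $150,000).
Total number of payees: 6 + 30 + 10 + 35 + 44 + 13 + 19 + 41 + 29 = 227 (> 210).
The test is 'and': the rule requires both, and at least one is not exceeded.

No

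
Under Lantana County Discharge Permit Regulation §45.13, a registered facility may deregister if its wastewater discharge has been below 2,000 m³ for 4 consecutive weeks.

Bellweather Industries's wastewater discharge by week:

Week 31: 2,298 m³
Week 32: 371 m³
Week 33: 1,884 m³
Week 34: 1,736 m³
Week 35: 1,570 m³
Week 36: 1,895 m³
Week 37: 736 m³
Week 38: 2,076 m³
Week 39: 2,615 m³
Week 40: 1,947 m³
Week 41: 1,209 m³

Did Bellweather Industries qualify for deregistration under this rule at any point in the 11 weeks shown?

Yes

Weeks below 2,000 m³: Week 32, Week 33, Week 34, Week 35, Week 36, Week 37, Week 40, Week 41.
Longest run of consecutive weeks below the threshold: 6.
6 ≥ 4, so Bellweather Industries became eligible.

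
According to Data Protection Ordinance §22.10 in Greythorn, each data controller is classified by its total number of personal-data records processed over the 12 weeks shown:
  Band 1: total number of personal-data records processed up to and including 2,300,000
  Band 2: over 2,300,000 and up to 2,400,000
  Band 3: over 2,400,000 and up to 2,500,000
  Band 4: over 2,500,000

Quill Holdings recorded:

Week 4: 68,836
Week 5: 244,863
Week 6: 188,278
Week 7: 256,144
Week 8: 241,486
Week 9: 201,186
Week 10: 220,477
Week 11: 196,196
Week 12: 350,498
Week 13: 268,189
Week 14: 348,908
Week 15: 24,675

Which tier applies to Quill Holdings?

Total number of personal-data records processed: 68,836 + 244,863 + 188,278 + 256,144 + 241,486 + 201,186 + 220,477 + 196,196 + 350,498 + 268,189 + 348,908 + 24,675 = 2,609,736.
2,609,736 > 2,500,000, so Band 4 applies.

Band 4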